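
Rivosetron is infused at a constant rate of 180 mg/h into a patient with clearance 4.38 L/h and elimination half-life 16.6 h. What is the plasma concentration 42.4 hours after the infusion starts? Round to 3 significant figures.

34.1 mg/L

Css = rate / CL = 180 / 4.38 = 41.10 mg/L
k = ln 2 / 16.6 = 0.04176 h⁻¹
C(t) = Css (1 − e^(−kt)) = 41.10 × (1 − e^(−1.770)) = 41.10 × 0.8297 ≈ 34.1 mg/L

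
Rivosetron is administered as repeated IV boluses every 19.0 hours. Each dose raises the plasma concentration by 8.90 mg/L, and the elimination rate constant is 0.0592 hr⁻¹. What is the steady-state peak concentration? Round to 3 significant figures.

Fraction remaining after one interval: e^(−kτ) = e^(−0.05920 × 19.0) = 0.3247
R = 1 / (1 − 0.3247) = 1.481
Css,max = 8.90 × 1.481 ≈ 13.2 mg/L

13.2 mg/L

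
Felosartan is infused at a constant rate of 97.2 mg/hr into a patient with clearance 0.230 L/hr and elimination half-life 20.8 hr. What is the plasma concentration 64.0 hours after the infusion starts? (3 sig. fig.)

373 mg/L

Css = rate / CL = 97.2 / 0.230 = 422.6 mg/L
k = ln 2 / 20.8 = 0.03332 hr⁻¹
C(t) = Css (1 − e^(−kt)) = 422.6 × (1 − e^(−2.133)) = 422.6 × 0.8815 ≈ 373 mg/L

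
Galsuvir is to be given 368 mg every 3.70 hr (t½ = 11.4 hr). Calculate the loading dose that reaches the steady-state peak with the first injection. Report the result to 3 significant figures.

k = ln 2 / 11.4 = 0.06080 hr⁻¹
Accumulation ratio R = 1 / (1 − e^(−kτ)) = 1 / (1 − e^(−0.06080×3.70)) = 1 / (1 − 0.7985) = 4.964
Loading dose = maintenance dose × R = 368 × 4.964 ≈ 1830 mg

1830 mg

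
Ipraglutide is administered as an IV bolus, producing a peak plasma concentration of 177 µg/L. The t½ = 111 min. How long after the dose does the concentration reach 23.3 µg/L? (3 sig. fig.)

325 minutes

k = ln 2 / 111 = 0.006245 min⁻¹
C(t) = C₀ e^(−kt)  ⇒  t = ln(C₀/C) / k
t = ln(177/23.3) / 0.006245 = 2.028 / 0.006245 ≈ 325 minutes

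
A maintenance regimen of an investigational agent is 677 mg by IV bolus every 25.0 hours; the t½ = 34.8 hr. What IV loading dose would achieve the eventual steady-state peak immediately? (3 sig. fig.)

k = ln 2 / 34.8 = 0.01992 hr⁻¹
Accumulation ratio R = 1 / (1 − e^(−kτ)) = 1 / (1 − e^(−0.01992×25.0)) = 1 / (1 − 0.6078) = 2.550
Loading dose = maintenance dose × R = 677 × 2.550 ≈ 1730 mg

1730 mg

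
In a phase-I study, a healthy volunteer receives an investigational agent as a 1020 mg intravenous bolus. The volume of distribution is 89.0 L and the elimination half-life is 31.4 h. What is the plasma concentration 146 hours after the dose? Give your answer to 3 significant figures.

0.457 µg/mL

C₀ = dose / V = 1020 / 89.0 = 11.46 µg/mL
k = ln 2 / 31.4 = 0.02207 h⁻¹
C(t) = C₀ e^(−kt) = 11.46 × e^(−0.02207 × 146) = 11.46 × e^(−3.223) = 11.46 × 0.03984 ≈ 0.457 µg/mL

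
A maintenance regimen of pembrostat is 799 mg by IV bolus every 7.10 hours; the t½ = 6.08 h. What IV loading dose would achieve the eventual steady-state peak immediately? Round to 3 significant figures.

1440 mg

k = ln 2 / 6.08 = 0.1140 h⁻¹
Accumulation ratio R = 1 / (1 − e^(−kτ)) = 1 / (1 − e^(−0.1140×7.10)) = 1 / (1 − 0.4451) = 1.802
Loading dose = maintenance dose × R = 799 × 1.802 ≈ 1440 mg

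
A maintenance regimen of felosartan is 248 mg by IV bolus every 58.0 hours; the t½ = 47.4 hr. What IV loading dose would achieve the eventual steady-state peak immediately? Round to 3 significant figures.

434 mg

k = ln 2 / 47.4 = 0.01462 hr⁻¹
Accumulation ratio R = 1 / (1 − e^(−kτ)) = 1 / (1 − e^(−0.01462×58.0)) = 1 / (1 − 0.4282) = 1.749
Loading dose = maintenance dose × R = 248 × 1.749 ≈ 434 mg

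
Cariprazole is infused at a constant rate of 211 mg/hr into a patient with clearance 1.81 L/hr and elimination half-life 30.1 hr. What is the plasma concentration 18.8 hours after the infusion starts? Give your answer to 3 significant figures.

41.0 µg/mL

Css = rate / CL = 211 / 1.81 = 116.6 µg/mL
k = ln 2 / 30.1 = 0.02303 hr⁻¹
C(t) = Css (1 − e^(−kt)) = 116.6 × (1 − e^(−0.4329)) = 116.6 × 0.3514 ≈ 41.0 µg/mL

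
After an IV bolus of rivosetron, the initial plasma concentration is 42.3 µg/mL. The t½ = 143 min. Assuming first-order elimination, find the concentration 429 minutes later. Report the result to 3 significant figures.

k = ln 2 / 143 = 0.004847 min⁻¹
C(t) = C₀ e^(−kt) = 42.3 × e^(−0.004847 × 429) = 42.3 × e^(−2.079) = 42.3 × 0.1250 ≈ 5.29 µg/mL

5.29 µg/mL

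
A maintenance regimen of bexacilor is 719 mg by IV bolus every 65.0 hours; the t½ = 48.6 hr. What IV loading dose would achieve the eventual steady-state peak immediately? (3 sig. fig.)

k = ln 2 / 48.6 = 0.01426 hr⁻¹
Accumulation ratio R = 1 / (1 − e^(−kτ)) = 1 / (1 − e^(−0.01426×65.0)) = 1 / (1 − 0.3957) = 1.655
Loading dose = maintenance dose × R = 719 × 1.655 ≈ 1190 mg

1190 mg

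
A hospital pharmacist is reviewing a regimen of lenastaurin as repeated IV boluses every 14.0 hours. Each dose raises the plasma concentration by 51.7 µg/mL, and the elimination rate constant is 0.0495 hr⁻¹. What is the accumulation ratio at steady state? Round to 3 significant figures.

2.00

Fraction remaining after one interval: e^(−kτ) = e^(−0.04950 × 14.0) = 0.5001
R = 1 / (1 − 0.5001) = 1 / 0.4999 ≈ 2.00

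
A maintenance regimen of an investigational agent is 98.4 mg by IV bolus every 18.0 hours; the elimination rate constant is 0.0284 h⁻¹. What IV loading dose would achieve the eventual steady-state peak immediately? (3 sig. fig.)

246 mg

Accumulation ratio R = 1 / (1 − e^(−kτ)) = 1 / (1 − e^(−0.02840×18.0)) = 1 / (1 − 0.5998) = 2.499
Loading dose = maintenance dose × R = 98.4 × 2.499 ≈ 246 mg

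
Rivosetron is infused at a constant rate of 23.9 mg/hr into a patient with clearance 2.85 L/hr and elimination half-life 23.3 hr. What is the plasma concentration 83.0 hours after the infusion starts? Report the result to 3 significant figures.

Css = rate / CL = 23.9 / 2.85 = 8.386 mg/L
k = ln 2 / 23.3 = 0.02975 hr⁻¹
C(t) = Css (1 − e^(−kt)) = 8.386 × (1 − e^(−2.469)) = 8.386 × 0.9153 ≈ 7.68 mg/L

7.68 mg/L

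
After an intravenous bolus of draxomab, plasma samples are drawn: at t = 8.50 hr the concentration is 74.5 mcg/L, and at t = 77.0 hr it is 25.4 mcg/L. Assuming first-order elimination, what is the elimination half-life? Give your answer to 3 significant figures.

k = ln(C₁/C₂) / (t₂ − t₁) = ln(74.5/25.4) / (77.0 − 8.50)
  = 1.076 / 68.50 = 0.01571 hr⁻¹
t½ = ln 2 / k = ln 2 / 0.01571 ≈ 44.1 hours

44.1 hours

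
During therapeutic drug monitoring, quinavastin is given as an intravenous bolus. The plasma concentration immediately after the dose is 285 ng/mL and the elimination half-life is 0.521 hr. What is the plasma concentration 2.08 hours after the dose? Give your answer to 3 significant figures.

k = ln 2 / 0.521 = 1.330 hr⁻¹
C(t) = C₀ e^(−kt) = 285 × e^(−1.330 × 2.08) = 285 × e^(−2.767) = 285 × 0.06283 ≈ 17.9 ng/mL

17.9 ng/mL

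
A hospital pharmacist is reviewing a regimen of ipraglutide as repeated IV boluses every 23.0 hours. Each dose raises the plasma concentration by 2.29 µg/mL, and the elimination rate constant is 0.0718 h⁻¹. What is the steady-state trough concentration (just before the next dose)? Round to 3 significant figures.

Fraction remaining after one interval: e^(−kτ) = e^(−0.07180 × 23.0) = 0.1918
R = 1 / (1 − 0.1918) = 1.237
Css,max = 2.29 × 1.237 = 2.833 µg/mL
Css,min = Css,max × e^(−kτ) = 2.833 × 0.1918 ≈ 0.543 µg/mL

0.543 µg/mL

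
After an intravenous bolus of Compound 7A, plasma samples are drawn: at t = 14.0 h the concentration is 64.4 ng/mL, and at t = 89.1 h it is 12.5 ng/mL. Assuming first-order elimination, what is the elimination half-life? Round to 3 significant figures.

k = ln(C₁/C₂) / (t₂ − t₁) = ln(64.4/12.5) / (89.1 − 14.0)
  = 1.639 / 75.10 = 0.02183 h⁻¹
t½ = ln 2 / k = ln 2 / 0.02183 ≈ 31.8 hours

31.8 hours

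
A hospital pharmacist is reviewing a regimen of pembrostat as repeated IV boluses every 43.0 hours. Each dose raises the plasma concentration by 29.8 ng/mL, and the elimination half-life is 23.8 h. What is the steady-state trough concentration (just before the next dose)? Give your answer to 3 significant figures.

k = ln 2 / 23.8 = 0.02912 h⁻¹
Fraction remaining after one interval: e^(−kτ) = e^(−0.02912 × 43.0) = 0.2858
R = 1 / (1 − 0.2858) = 1.400
Css,max = 29.8 × 1.400 = 41.73 ng/mL
Css,min = Css,max × e^(−kτ) = 41.73 × 0.2858 ≈ 11.9 ng/mL

11.9 ng/mL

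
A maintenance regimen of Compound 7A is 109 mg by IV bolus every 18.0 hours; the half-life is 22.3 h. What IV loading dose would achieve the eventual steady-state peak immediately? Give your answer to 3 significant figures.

k = ln 2 / 22.3 = 0.03108 h⁻¹
Accumulation ratio R = 1 / (1 − e^(−kτ)) = 1 / (1 − e^(−0.03108×18.0)) = 1 / (1 − 0.5715) = 2.334
Loading dose = maintenance dose × R = 109 × 2.334 ≈ 254 mg

254 mg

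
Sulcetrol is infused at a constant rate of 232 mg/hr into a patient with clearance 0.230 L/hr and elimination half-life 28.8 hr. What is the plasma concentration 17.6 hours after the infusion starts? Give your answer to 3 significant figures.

348 mg/L

Css = rate / CL = 232 / 0.230 = 1009 mg/L
k = ln 2 / 28.8 = 0.02407 hr⁻¹
C(t) = Css (1 − e^(−kt)) = 1009 × (1 − e^(−0.4236)) = 1009 × 0.3453 ≈ 348 mg/L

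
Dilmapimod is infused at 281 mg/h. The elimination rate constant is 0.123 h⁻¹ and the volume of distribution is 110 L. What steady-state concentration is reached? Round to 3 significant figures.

20.8 mg/L

CL = k · V = 0.123 × 110 = 13.53 L/h
Css = rate / CL = 281 / 13.53 ≈ 20.8 mg/L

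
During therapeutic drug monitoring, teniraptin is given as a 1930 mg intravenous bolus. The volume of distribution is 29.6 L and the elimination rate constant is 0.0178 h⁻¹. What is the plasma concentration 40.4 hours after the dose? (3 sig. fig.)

C₀ = dose / V = 1930 / 29.6 = 65.20 mg/L
C(t) = C₀ e^(−kt) = 65.20 × e^(−0.01780 × 40.4) = 65.20 × e^(−0.7191) = 65.20 × 0.4872 ≈ 31.8 mg/L

31.8 mg/L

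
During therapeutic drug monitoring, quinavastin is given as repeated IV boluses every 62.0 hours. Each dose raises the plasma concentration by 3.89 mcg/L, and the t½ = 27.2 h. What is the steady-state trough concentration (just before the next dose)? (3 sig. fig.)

k = ln 2 / 27.2 = 0.02548 h⁻¹
Fraction remaining after one interval: e^(−kτ) = e^(−0.02548 × 62.0) = 0.2060
R = 1 / (1 − 0.2060) = 1.259
Css,max = 3.89 × 1.259 = 4.899 mcg/L
Css,min = Css,max × e^(−kτ) = 4.899 × 0.2060 ≈ 1.01 mcg/L

1.01 mcg/L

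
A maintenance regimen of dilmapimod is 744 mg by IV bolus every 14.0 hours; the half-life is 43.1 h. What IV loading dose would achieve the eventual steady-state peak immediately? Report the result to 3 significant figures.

k = ln 2 / 43.1 = 0.01608 h⁻¹
Accumulation ratio R = 1 / (1 − e^(−kτ)) = 1 / (1 − e^(−0.01608×14.0)) = 1 / (1 − 0.7984) = 4.960
Loading dose = maintenance dose × R = 744 × 4.960 ≈ 3690 mg

3690 mg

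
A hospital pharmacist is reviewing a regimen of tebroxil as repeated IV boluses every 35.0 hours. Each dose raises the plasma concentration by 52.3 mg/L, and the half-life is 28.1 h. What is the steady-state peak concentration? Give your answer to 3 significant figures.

90.4 mg/L

k = ln 2 / 28.1 = 0.02467 h⁻¹
Fraction remaining after one interval: e^(−kτ) = e^(−0.02467 × 35.0) = 0.4217
R = 1 / (1 − 0.4217) = 1.729
Css,max = 52.3 × 1.729 ≈ 90.4 mg/L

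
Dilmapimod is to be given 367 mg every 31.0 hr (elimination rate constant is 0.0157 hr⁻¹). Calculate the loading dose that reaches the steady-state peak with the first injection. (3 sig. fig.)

Accumulation ratio R = 1 / (1 − e^(−kτ)) = 1 / (1 − e^(−0.01570×31.0)) = 1 / (1 − 0.6147) = 2.595
Loading dose = maintenance dose × R = 367 × 2.595 ≈ 952 mg

952 mg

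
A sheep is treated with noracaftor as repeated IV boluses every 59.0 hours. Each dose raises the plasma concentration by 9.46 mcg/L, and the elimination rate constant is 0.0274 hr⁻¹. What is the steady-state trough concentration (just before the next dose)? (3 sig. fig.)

Fraction remaining after one interval: e^(−kτ) = e^(−0.02740 × 59.0) = 0.1986
R = 1 / (1 − 0.1986) = 1.248
Css,max = 9.46 × 1.248 = 11.80 mcg/L
Css,min = Css,max × e^(−kτ) = 11.80 × 0.1986 ≈ 2.34 mcg/L

2.34 mcg/L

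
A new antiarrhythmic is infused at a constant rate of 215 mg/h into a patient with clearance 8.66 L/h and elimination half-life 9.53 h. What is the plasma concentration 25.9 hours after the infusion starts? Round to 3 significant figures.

21.1 µg/mL

Css = rate / CL = 215 / 8.66 = 24.83 µg/mL
k = ln 2 / 9.53 = 0.07273 h⁻¹
C(t) = Css (1 − e^(−kt)) = 24.83 × (1 − e^(−1.884)) = 24.83 × 0.8480 ≈ 21.1 µg/mL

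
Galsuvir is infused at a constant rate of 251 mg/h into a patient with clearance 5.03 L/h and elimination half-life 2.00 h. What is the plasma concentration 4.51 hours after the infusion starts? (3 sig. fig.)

Css = rate / CL = 251 / 5.03 = 49.90 mg/L
k = ln 2 / 2.00 = 0.3466 h⁻¹
C(t) = Css (1 − e^(−kt)) = 49.90 × (1 − e^(−1.563)) = 49.90 × 0.7905 ≈ 39.4 mg/L

39.4 mg/L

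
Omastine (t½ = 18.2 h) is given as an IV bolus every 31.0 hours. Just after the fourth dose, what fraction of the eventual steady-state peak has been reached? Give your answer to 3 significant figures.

k = ln 2 / 18.2 = 0.03809 h⁻¹
f_n = 1 − e^(−nkτ) = 1 − e^(−4 × 0.03809 × 31.0) = 1 − e^(−4.723) = 1 − 0.008893 ≈ 0.991

0.991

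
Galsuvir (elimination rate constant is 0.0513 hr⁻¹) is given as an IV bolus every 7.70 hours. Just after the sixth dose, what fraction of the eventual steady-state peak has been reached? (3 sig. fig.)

f_n = 1 − e^(−nkτ) = 1 − e^(−6 × 0.05130 × 7.70) = 1 − e^(−2.370) = 1 − 0.09348 ≈ 0.907

0.907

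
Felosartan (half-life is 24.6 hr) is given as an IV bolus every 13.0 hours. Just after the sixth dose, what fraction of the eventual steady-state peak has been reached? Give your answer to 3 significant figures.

0.889

k = ln 2 / 24.6 = 0.02818 hr⁻¹
f_n = 1 − e^(−nkτ) = 1 − e^(−6 × 0.02818 × 13.0) = 1 − e^(−2.198) = 1 − 0.1110 ≈ 0.889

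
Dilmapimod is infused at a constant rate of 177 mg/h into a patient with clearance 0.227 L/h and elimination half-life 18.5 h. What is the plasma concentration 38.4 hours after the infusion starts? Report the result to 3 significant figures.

595 mg/L

Css = rate / CL = 177 / 0.227 = 779.7 mg/L
k = ln 2 / 18.5 = 0.03747 h⁻¹
C(t) = Css (1 − e^(−kt)) = 779.7 × (1 − e^(−1.439)) = 779.7 × 0.7628 ≈ 595 mg/L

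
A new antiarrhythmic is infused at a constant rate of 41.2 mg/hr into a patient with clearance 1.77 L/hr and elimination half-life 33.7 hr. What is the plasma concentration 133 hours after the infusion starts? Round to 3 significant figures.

21.8 mg/L

Css = rate / CL = 41.2 / 1.77 = 23.28 mg/L
k = ln 2 / 33.7 = 0.02057 hr⁻¹
C(t) = Css (1 − e^(−kt)) = 23.28 × (1 − e^(−2.736)) = 23.28 × 0.9351 ≈ 21.8 mg/L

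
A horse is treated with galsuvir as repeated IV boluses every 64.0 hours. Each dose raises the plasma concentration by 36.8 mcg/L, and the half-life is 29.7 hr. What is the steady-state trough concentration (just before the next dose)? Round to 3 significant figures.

10.7 mcg/L

k = ln 2 / 29.7 = 0.02334 hr⁻¹
Fraction remaining after one interval: e^(−kτ) = e^(−0.02334 × 64.0) = 0.2246
R = 1 / (1 − 0.2246) = 1.290
Css,max = 36.8 × 1.290 = 47.46 mcg/L
Css,min = Css,max × e^(−kτ) = 47.46 × 0.2246 ≈ 10.7 mcg/L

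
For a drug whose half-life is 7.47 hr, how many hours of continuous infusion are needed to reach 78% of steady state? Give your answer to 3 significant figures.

k = ln 2 / 7.47 = 0.09279 hr⁻¹
f = 1 − e^(−kt)  ⇒  t = −ln(1 − f) / k
t = −ln(1 − 0.78) / 0.09279 = 1.514 / 0.09279 ≈ 16.3 hours

16.3 hours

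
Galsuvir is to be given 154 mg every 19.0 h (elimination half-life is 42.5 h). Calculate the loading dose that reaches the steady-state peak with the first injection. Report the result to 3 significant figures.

578 mg

k = ln 2 / 42.5 = 0.01631 h⁻¹
Accumulation ratio R = 1 / (1 − e^(−kτ)) = 1 / (1 − e^(−0.01631×19.0)) = 1 / (1 − 0.7335) = 3.753
Loading dose = maintenance dose × R = 154 × 3.753 ≈ 578 mg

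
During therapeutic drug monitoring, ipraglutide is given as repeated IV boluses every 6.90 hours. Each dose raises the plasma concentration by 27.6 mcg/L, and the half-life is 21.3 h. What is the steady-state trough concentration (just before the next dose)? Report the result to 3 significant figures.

110 mcg/L

k = ln 2 / 21.3 = 0.03254 h⁻¹
Fraction remaining after one interval: e^(−kτ) = e^(−0.03254 × 6.90) = 0.7989
R = 1 / (1 − 0.7989) = 4.972
Css,max = 27.6 × 4.972 = 137.2 mcg/L
Css,min = Css,max × e^(−kτ) = 137.2 × 0.7989 ≈ 110 mcg/L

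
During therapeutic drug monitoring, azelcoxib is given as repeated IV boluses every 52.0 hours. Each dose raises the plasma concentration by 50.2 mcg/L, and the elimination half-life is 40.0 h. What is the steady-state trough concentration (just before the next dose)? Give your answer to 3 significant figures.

k = ln 2 / 40.0 = 0.01733 h⁻¹
Fraction remaining after one interval: e^(−kτ) = e^(−0.01733 × 52.0) = 0.4061
R = 1 / (1 − 0.4061) = 1.684
Css,max = 50.2 × 1.684 = 84.53 mcg/L
Css,min = Css,max × e^(−kτ) = 84.53 × 0.4061 ≈ 34.3 mcg/L

34.3 mcg/L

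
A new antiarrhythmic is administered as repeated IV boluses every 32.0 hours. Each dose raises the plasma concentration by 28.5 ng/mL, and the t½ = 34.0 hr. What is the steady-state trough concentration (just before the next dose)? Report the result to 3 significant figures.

k = ln 2 / 34.0 = 0.02039 hr⁻¹
Fraction remaining after one interval: e^(−kτ) = e^(−0.02039 × 32.0) = 0.5208
R = 1 / (1 − 0.5208) = 2.087
Css,max = 28.5 × 2.087 = 59.48 ng/mL
Css,min = Css,max × e^(−kτ) = 59.48 × 0.5208 ≈ 31.0 ng/mL

31.0 ng/mL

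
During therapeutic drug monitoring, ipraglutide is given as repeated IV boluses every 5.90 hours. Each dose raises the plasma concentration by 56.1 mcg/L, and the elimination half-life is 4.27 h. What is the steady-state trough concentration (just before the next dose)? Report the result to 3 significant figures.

k = ln 2 / 4.27 = 0.1623 h⁻¹
Fraction remaining after one interval: e^(−kτ) = e^(−0.1623 × 5.90) = 0.3838
R = 1 / (1 − 0.3838) = 1.623
Css,max = 56.1 × 1.623 = 91.04 mcg/L
Css,min = Css,max × e^(−kτ) = 91.04 × 0.3838 ≈ 34.9 mcg/L

34.9 mcg/L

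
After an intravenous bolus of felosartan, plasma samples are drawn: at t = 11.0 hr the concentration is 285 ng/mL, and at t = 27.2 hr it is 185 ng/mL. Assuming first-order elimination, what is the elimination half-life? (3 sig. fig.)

26.0 hours

k = ln(C₁/C₂) / (t₂ − t₁) = ln(285/185) / (27.2 − 11.0)
  = 0.4321 / 16.20 = 0.02667 hr⁻¹
t½ = ln 2 / k = ln 2 / 0.02667 ≈ 26.0 hours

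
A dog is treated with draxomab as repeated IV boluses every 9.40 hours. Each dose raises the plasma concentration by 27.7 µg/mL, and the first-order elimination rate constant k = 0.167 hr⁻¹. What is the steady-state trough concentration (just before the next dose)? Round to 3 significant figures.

7.28 µg/mL

Fraction remaining after one interval: e^(−kτ) = e^(−0.1670 × 9.40) = 0.2081
R = 1 / (1 − 0.2081) = 1.263
Css,max = 27.7 × 1.263 = 34.98 µg/mL
Css,min = Css,max × e^(−kτ) = 34.98 × 0.2081 ≈ 7.28 µg/mL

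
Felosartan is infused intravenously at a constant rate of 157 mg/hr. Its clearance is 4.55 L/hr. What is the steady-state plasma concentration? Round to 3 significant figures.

Css = infusion rate / CL = 157 / 4.55 ≈ 34.5 µg/mL

34.5 µg/mL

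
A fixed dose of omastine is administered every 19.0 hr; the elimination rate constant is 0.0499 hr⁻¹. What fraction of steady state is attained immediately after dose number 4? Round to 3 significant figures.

0.977

f_n = 1 − e^(−nkτ) = 1 − e^(−4 × 0.04990 × 19.0) = 1 − e^(−3.792) = 1 − 0.02254 ≈ 0.977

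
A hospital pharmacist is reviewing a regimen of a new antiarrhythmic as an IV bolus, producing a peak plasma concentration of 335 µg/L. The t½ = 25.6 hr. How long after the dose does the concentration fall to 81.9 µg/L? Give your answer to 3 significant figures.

52.0 hours

k = ln 2 / 25.6 = 0.02708 hr⁻¹
C(t) = C₀ e^(−kt)  ⇒  t = ln(C₀/C) / k
t = ln(335/81.9) / 0.02708 = 1.409 / 0.02708 ≈ 52.0 hours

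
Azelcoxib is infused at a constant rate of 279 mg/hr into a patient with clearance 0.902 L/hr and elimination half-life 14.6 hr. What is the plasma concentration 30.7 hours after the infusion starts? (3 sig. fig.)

237 µg/mL

Css = rate / CL = 279 / 0.902 = 309.3 µg/mL
k = ln 2 / 14.6 = 0.04748 hr⁻¹
C(t) = Css (1 − e^(−kt)) = 309.3 × (1 − e^(−1.458)) = 309.3 × 0.7672 ≈ 237 µg/mL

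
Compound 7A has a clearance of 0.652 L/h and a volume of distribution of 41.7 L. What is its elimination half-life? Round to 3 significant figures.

k = CL / V = 0.652 / 41.7 = 0.01564 h⁻¹
t½ = ln 2 / k = ln 2 / 0.01564 ≈ 44.3 hours

44.3 hours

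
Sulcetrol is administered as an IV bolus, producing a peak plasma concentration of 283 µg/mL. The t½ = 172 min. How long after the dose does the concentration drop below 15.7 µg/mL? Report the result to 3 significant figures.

k = ln 2 / 172 = 0.004030 min⁻¹
C(t) = C₀ e^(−kt)  ⇒  t = ln(C₀/C) / k
t = ln(283/15.7) / 0.004030 = 2.892 / 0.004030 ≈ 718 minutes

718 minutes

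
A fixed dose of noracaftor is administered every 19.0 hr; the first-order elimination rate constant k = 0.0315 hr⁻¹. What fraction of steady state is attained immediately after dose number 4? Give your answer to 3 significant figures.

f_n = 1 − e^(−nkτ) = 1 − e^(−4 × 0.03150 × 19.0) = 1 − e^(−2.394) = 1 − 0.09126 ≈ 0.909

0.909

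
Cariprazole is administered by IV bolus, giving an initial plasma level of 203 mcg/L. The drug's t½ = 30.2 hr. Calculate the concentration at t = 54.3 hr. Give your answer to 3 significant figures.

k = ln 2 / 30.2 = 0.02295 hr⁻¹
C(t) = C₀ e^(−kt) = 203 × e^(−0.02295 × 54.3) = 203 × e^(−1.246) = 203 × 0.2876 ≈ 58.4 mcg/L

58.4 mcg/L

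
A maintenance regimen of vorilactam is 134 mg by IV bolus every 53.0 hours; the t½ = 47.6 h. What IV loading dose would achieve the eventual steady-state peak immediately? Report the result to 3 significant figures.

k = ln 2 / 47.6 = 0.01456 h⁻¹
Accumulation ratio R = 1 / (1 − e^(−kτ)) = 1 / (1 − e^(−0.01456×53.0)) = 1 / (1 − 0.4622) = 1.859
Loading dose = maintenance dose × R = 134 × 1.859 ≈ 249 mg

249 mg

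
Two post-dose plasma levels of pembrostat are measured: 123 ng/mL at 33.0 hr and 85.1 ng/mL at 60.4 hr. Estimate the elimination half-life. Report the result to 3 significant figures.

k = ln(C₁/C₂) / (t₂ − t₁) = ln(123/85.1) / (60.4 − 33.0)
  = 0.3684 / 27.40 = 0.01344 hr⁻¹
t½ = ln 2 / k = ln 2 / 0.01344 ≈ 51.6 hours

51.6 hours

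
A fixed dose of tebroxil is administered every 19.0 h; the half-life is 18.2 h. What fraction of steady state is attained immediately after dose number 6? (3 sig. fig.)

0.987

k = ln 2 / 18.2 = 0.03809 h⁻¹
f_n = 1 − e^(−nkτ) = 1 − e^(−6 × 0.03809 × 19.0) = 1 − e^(−4.342) = 1 − 0.01301 ≈ 0.987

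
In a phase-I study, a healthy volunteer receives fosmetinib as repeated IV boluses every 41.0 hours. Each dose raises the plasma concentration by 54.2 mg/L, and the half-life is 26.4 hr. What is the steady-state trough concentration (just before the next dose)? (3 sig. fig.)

28.0 mg/L

k = ln 2 / 26.4 = 0.02626 hr⁻¹
Fraction remaining after one interval: e^(−kτ) = e^(−0.02626 × 41.0) = 0.3408
R = 1 / (1 − 0.3408) = 1.517
Css,max = 54.2 × 1.517 = 82.22 mg/L
Css,min = Css,max × e^(−kτ) = 82.22 × 0.3408 ≈ 28.0 mg/L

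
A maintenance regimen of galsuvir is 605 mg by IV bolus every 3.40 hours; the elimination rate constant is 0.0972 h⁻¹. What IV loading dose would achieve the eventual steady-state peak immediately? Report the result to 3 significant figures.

Accumulation ratio R = 1 / (1 − e^(−kτ)) = 1 / (1 − e^(−0.09720×3.40)) = 1 / (1 − 0.7186) = 3.553
Loading dose = maintenance dose × R = 605 × 3.553 ≈ 2150 mg

2150 mg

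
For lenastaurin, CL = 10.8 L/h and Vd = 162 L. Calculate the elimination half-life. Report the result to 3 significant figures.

10.4 hours

k = CL / V = 10.8 / 162 = 0.06667 h⁻¹
t½ = ln 2 / k = ln 2 / 0.06667 ≈ 10.4 hours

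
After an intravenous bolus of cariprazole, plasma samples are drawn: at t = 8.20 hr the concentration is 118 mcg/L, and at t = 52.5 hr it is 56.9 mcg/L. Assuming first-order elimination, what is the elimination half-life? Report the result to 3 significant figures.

k = ln(C₁/C₂) / (t₂ − t₁) = ln(118/56.9) / (52.5 − 8.20)
  = 0.7294 / 44.30 = 0.01646 hr⁻¹
t½ = ln 2 / k = ln 2 / 0.01646 ≈ 42.1 hours

42.1 hours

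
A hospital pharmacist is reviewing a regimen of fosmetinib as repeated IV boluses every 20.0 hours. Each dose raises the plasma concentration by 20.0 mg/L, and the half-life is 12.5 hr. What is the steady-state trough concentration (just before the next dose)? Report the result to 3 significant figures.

9.85 mg/L

k = ln 2 / 12.5 = 0.05545 hr⁻¹
Fraction remaining after one interval: e^(−kτ) = e^(−0.05545 × 20.0) = 0.3299
R = 1 / (1 − 0.3299) = 1.492
Css,max = 20.0 × 1.492 = 29.85 mg/L
Css,min = Css,max × e^(−kτ) = 29.85 × 0.3299 ≈ 9.85 mg/L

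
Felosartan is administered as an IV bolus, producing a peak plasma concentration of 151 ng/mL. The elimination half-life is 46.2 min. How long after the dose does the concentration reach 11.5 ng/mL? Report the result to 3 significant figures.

172 minutes

k = ln 2 / 46.2 = 0.01500 min⁻¹
C(t) = C₀ e^(−kt)  ⇒  t = ln(C₀/C) / k
t = ln(151/11.5) / 0.01500 = 2.575 / 0.01500 ≈ 172 minutes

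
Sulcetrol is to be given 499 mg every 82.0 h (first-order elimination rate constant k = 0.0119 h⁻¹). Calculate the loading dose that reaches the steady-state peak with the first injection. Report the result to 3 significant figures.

801 mg

Accumulation ratio R = 1 / (1 − e^(−kτ)) = 1 / (1 − e^(−0.01190×82.0)) = 1 / (1 − 0.3769) = 1.605
Loading dose = maintenance dose × R = 499 × 1.605 ≈ 801 mg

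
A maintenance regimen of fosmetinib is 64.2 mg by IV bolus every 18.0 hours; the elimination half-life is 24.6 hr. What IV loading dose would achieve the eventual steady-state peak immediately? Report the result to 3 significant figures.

161 mg

k = ln 2 / 24.6 = 0.02818 hr⁻¹
Accumulation ratio R = 1 / (1 − e^(−kτ)) = 1 / (1 − e^(−0.02818×18.0)) = 1 / (1 − 0.6022) = 2.514
Loading dose = maintenance dose × R = 64.2 × 2.514 ≈ 161 mg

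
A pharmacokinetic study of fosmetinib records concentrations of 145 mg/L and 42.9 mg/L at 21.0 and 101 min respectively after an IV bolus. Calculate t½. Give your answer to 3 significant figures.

k = ln(C₁/C₂) / (t₂ − t₁) = ln(145/42.9) / (101 − 21.0)
  = 1.218 / 80.00 = 0.01522 min⁻¹
t½ = ln 2 / k = ln 2 / 0.01522 ≈ 45.5 minutes

45.5 minutes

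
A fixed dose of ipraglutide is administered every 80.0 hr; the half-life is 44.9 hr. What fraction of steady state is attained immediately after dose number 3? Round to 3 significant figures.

k = ln 2 / 44.9 = 0.01544 hr⁻¹
f_n = 1 − e^(−nkτ) = 1 − e^(−3 × 0.01544 × 80.0) = 1 − e^(−3.705) = 1 − 0.02460 ≈ 0.975

0.975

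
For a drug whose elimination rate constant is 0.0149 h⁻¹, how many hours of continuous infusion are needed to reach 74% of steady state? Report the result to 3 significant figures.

90.4 hours

f = 1 − e^(−kt)  ⇒  t = −ln(1 − f) / k
t = −ln(1 − 0.74) / 0.01490 = 1.347 / 0.01490 ≈ 90.4 hours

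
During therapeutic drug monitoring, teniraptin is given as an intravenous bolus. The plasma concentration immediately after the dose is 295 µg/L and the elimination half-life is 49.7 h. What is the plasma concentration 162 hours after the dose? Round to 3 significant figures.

k = ln 2 / 49.7 = 0.01395 h⁻¹
162 h is 3.260 half-lives, so C = 295 × (1/2)^3.260 = 295 × 0.1044 ≈ 30.8 µg/L

30.8 µg/L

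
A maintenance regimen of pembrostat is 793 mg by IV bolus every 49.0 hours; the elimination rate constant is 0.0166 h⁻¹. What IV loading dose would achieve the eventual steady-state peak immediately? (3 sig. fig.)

1420 mg

Accumulation ratio R = 1 / (1 − e^(−kτ)) = 1 / (1 − e^(−0.01660×49.0)) = 1 / (1 − 0.4433) = 1.796
Loading dose = maintenance dose × R = 793 × 1.796 ≈ 1420 mg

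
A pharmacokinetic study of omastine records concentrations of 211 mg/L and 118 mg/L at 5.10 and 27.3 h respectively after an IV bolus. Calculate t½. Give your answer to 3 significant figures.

k = ln(C₁/C₂) / (t₂ − t₁) = ln(211/118) / (27.3 − 5.10)
  = 0.5812 / 22.20 = 0.02618 h⁻¹
t½ = ln 2 / k = ln 2 / 0.02618 ≈ 26.5 hours

26.5 hours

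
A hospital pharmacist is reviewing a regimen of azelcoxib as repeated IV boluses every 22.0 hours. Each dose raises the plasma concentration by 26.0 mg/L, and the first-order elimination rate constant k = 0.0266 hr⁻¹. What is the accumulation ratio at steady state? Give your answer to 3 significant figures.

Fraction remaining after one interval: e^(−kτ) = e^(−0.02660 × 22.0) = 0.5570
R = 1 / (1 − 0.5570) = 1 / 0.4430 ≈ 2.26

2.26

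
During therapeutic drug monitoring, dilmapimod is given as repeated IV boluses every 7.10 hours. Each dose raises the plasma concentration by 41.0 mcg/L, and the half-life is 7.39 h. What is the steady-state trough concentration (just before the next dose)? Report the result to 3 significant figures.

k = ln 2 / 7.39 = 0.09380 h⁻¹
Fraction remaining after one interval: e^(−kτ) = e^(−0.09380 × 7.10) = 0.5138
R = 1 / (1 − 0.5138) = 2.057
Css,max = 41.0 × 2.057 = 84.33 mcg/L
Css,min = Css,max × e^(−kτ) = 84.33 × 0.5138 ≈ 43.3 mcg/L

43.3 mcg/L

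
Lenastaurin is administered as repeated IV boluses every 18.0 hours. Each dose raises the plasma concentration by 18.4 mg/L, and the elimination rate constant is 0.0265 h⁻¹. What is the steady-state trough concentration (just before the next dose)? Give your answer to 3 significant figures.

Fraction remaining after one interval: e^(−kτ) = e^(−0.02650 × 18.0) = 0.6206
R = 1 / (1 − 0.6206) = 2.636
Css,max = 18.4 × 2.636 = 48.50 mg/L
Css,min = Css,max × e^(−kτ) = 48.50 × 0.6206 ≈ 30.1 mg/L

30.1 mg/L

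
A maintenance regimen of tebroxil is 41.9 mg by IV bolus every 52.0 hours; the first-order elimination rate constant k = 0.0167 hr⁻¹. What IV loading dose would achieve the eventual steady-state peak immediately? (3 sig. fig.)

72.2 mg

Accumulation ratio R = 1 / (1 − e^(−kτ)) = 1 / (1 − e^(−0.01670×52.0)) = 1 / (1 − 0.4196) = 1.723
Loading dose = maintenance dose × R = 41.9 × 1.723 ≈ 72.2 mg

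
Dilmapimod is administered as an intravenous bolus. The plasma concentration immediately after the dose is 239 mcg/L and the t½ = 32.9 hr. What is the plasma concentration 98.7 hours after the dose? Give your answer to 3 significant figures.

k = ln 2 / 32.9 = 0.02107 hr⁻¹
C(t) = C₀ e^(−kt) = 239 × e^(−0.02107 × 98.7) = 239 × e^(−2.079) = 239 × 0.1250 ≈ 29.9 mcg/L

29.9 mcg/L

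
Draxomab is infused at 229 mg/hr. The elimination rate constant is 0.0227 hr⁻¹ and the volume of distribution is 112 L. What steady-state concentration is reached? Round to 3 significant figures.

CL = k · V = 0.0227 × 112 = 2.542 L/hr
Css = rate / CL = 229 / 2.542 ≈ 90.1 µg/mL

90.1 µg/mL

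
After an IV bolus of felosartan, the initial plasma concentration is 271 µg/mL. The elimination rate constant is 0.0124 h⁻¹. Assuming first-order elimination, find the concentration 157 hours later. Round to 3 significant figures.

38.7 µg/mL

C(t) = C₀ e^(−kt) = 271 × e^(−0.01240 × 157) = 271 × e^(−1.947) = 271 × 0.1427 ≈ 38.7 µg/mL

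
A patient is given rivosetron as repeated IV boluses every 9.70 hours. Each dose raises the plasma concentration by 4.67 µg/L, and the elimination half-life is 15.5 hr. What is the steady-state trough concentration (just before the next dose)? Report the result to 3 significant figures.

8.60 µg/L

k = ln 2 / 15.5 = 0.04472 hr⁻¹
Fraction remaining after one interval: e^(−kτ) = e^(−0.04472 × 9.70) = 0.6481
R = 1 / (1 − 0.6481) = 2.841
Css,max = 4.67 × 2.841 = 13.27 µg/L
Css,min = Css,max × e^(−kτ) = 13.27 × 0.6481 ≈ 8.60 µg/L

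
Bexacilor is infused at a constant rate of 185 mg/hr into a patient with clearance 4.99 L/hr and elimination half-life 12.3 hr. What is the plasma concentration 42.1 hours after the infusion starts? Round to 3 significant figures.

Css = rate / CL = 185 / 4.99 = 37.07 µg/mL
k = ln 2 / 12.3 = 0.05635 hr⁻¹
C(t) = Css (1 − e^(−kt)) = 37.07 × (1 − e^(−2.372)) = 37.07 × 0.9068 ≈ 33.6 µg/mL

33.6 µg/mL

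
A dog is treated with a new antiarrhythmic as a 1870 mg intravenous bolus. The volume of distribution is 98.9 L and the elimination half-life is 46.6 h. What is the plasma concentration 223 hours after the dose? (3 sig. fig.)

0.686 mg/L

C₀ = dose / V = 1870 / 98.9 = 18.91 mg/L
k = ln 2 / 46.6 = 0.01487 h⁻¹
C(t) = C₀ e^(−kt) = 18.91 × e^(−0.01487 × 223) = 18.91 × e^(−3.317) = 18.91 × 0.03626 ≈ 0.686 mg/L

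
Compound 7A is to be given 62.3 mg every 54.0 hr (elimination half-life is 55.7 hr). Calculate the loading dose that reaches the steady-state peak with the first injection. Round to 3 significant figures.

127 mg

k = ln 2 / 55.7 = 0.01244 hr⁻¹
Accumulation ratio R = 1 / (1 − e^(−kτ)) = 1 / (1 − e^(−0.01244×54.0)) = 1 / (1 − 0.5107) = 2.044
Loading dose = maintenance dose × R = 62.3 × 2.044 ≈ 127 mg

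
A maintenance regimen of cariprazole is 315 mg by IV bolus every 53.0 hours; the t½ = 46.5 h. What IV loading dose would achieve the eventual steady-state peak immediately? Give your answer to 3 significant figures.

k = ln 2 / 46.5 = 0.01491 h⁻¹
Accumulation ratio R = 1 / (1 − e^(−kτ)) = 1 / (1 − e^(−0.01491×53.0)) = 1 / (1 − 0.4538) = 1.831
Loading dose = maintenance dose × R = 315 × 1.831 ≈ 577 mg

577 mg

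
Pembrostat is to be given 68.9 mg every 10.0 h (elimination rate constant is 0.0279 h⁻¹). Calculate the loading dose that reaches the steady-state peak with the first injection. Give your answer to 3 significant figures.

Accumulation ratio R = 1 / (1 − e^(−kτ)) = 1 / (1 − e^(−0.02790×10.0)) = 1 / (1 − 0.7565) = 4.107
Loading dose = maintenance dose × R = 68.9 × 4.107 ≈ 283 mg

283 mg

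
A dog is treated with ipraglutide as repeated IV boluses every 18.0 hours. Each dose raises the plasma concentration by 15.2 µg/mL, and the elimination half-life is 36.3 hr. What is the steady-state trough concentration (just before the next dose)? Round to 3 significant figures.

37.1 µg/mL

k = ln 2 / 36.3 = 0.01909 hr⁻¹
Fraction remaining after one interval: e^(−kτ) = e^(−0.01909 × 18.0) = 0.7091
R = 1 / (1 − 0.7091) = 3.438
Css,max = 15.2 × 3.438 = 52.26 µg/mL
Css,min = Css,max × e^(−kτ) = 52.26 × 0.7091 ≈ 37.1 µg/mL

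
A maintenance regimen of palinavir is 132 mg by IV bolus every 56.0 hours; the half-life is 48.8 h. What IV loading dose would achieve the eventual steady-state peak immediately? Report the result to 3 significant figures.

241 mg

k = ln 2 / 48.8 = 0.01420 h⁻¹
Accumulation ratio R = 1 / (1 − e^(−kτ)) = 1 / (1 − e^(−0.01420×56.0)) = 1 / (1 − 0.4514) = 1.823
Loading dose = maintenance dose × R = 132 × 1.823 ≈ 241 mg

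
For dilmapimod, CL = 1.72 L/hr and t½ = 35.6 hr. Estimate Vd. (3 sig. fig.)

k = ln 2 / t½ = ln 2 / 35.6 = 0.01947 hr⁻¹
V = CL / k = 1.72 / 0.01947 ≈ 88.3 L

88.3 L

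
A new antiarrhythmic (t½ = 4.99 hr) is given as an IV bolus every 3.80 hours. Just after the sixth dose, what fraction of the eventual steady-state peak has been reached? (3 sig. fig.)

k = ln 2 / 4.99 = 0.1389 hr⁻¹
f_n = 1 − e^(−nkτ) = 1 − e^(−6 × 0.1389 × 3.80) = 1 − e^(−3.167) = 1 − 0.04213 ≈ 0.958

0.958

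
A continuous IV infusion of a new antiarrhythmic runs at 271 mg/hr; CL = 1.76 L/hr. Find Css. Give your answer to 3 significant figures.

154 mg/L

Css = infusion rate / CL = 271 / 1.76 ≈ 154 mg/L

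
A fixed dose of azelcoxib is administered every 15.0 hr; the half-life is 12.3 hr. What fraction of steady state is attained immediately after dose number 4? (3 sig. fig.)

k = ln 2 / 12.3 = 0.05635 hr⁻¹
f_n = 1 − e^(−nkτ) = 1 − e^(−4 × 0.05635 × 15.0) = 1 − e^(−3.381) = 1 − 0.03401 ≈ 0.966

0.966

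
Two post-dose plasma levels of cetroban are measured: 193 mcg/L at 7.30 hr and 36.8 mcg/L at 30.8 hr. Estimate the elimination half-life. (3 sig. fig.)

9.83 hours

k = ln(C₁/C₂) / (t₂ − t₁) = ln(193/36.8) / (30.8 − 7.30)
  = 1.657 / 23.50 = 0.07052 hr⁻¹
t½ = ln 2 / k = ln 2 / 0.07052 ≈ 9.83 hours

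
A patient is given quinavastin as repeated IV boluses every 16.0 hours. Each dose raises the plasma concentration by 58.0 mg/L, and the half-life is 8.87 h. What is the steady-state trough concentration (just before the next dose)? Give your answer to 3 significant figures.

k = ln 2 / 8.87 = 0.07815 h⁻¹
Fraction remaining after one interval: e^(−kτ) = e^(−0.07815 × 16.0) = 0.2864
R = 1 / (1 − 0.2864) = 1.401
Css,max = 58.0 × 1.401 = 81.28 mg/L
Css,min = Css,max × e^(−kτ) = 81.28 × 0.2864 ≈ 23.3 mg/L

23.3 mg/L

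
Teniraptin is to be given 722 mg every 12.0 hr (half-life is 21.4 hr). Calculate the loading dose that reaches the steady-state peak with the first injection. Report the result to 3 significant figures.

k = ln 2 / 21.4 = 0.03239 hr⁻¹
Accumulation ratio R = 1 / (1 − e^(−kτ)) = 1 / (1 − e^(−0.03239×12.0)) = 1 / (1 − 0.6780) = 3.105
Loading dose = maintenance dose × R = 722 × 3.105 ≈ 2240 mg

2240 mg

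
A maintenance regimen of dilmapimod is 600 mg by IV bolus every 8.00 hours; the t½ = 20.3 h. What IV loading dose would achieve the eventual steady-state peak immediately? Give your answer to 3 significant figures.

k = ln 2 / 20.3 = 0.03415 h⁻¹
Accumulation ratio R = 1 / (1 − e^(−kτ)) = 1 / (1 − e^(−0.03415×8.00)) = 1 / (1 − 0.7610) = 4.184
Loading dose = maintenance dose × R = 600 × 4.184 ≈ 2510 mg

2510 mg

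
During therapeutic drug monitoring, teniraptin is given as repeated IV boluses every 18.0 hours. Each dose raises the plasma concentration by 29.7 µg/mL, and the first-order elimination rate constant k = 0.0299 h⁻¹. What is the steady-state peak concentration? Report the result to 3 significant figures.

71.4 µg/mL

Fraction remaining after one interval: e^(−kτ) = e^(−0.02990 × 18.0) = 0.5838
R = 1 / (1 − 0.5838) = 2.403
Css,max = 29.7 × 2.403 ≈ 71.4 µg/mL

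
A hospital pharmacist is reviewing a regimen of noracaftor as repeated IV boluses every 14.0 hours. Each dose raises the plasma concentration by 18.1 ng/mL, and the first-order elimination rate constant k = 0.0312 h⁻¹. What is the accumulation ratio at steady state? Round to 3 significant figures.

2.83

Fraction remaining after one interval: e^(−kτ) = e^(−0.03120 × 14.0) = 0.6461
R = 1 / (1 − 0.6461) = 1 / 0.3539 ≈ 2.83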